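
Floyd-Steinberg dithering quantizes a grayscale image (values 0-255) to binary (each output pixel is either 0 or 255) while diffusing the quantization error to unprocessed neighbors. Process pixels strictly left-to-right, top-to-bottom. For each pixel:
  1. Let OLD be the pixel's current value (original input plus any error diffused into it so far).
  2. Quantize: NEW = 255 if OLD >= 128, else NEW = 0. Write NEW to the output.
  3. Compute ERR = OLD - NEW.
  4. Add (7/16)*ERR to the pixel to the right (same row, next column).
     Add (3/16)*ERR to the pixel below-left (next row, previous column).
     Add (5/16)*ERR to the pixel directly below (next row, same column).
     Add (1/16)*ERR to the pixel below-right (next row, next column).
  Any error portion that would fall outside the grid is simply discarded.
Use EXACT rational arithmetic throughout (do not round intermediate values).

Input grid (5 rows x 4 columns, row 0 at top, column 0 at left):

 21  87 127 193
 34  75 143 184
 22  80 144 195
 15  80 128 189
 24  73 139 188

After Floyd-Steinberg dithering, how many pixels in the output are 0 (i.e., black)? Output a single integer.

Answer: 12

Derivation:
(0,0): OLD=21 → NEW=0, ERR=21
(0,1): OLD=1539/16 → NEW=0, ERR=1539/16
(0,2): OLD=43285/256 → NEW=255, ERR=-21995/256
(0,3): OLD=636563/4096 → NEW=255, ERR=-407917/4096
(1,0): OLD=15001/256 → NEW=0, ERR=15001/256
(1,1): OLD=237359/2048 → NEW=0, ERR=237359/2048
(1,2): OLD=10105307/65536 → NEW=255, ERR=-6606373/65536
(1,3): OLD=108429293/1048576 → NEW=0, ERR=108429293/1048576
(2,0): OLD=2033013/32768 → NEW=0, ERR=2033013/32768
(2,1): OLD=134346839/1048576 → NEW=255, ERR=-133040041/1048576
(2,2): OLD=175368083/2097152 → NEW=0, ERR=175368083/2097152
(2,3): OLD=8643579815/33554432 → NEW=255, ERR=87199655/33554432
(3,0): OLD=177820197/16777216 → NEW=0, ERR=177820197/16777216
(3,1): OLD=17326111227/268435456 → NEW=0, ERR=17326111227/268435456
(3,2): OLD=751308706821/4294967296 → NEW=255, ERR=-343907953659/4294967296
(3,3): OLD=10995587040675/68719476736 → NEW=255, ERR=-6527879527005/68719476736
(4,0): OLD=169283164545/4294967296 → NEW=0, ERR=169283164545/4294967296
(4,1): OLD=3300695480579/34359738368 → NEW=0, ERR=3300695480579/34359738368
(4,2): OLD=156381062589347/1099511627776 → NEW=255, ERR=-123994402493533/1099511627776
(4,3): OLD=1829099360598373/17592186044416 → NEW=0, ERR=1829099360598373/17592186044416
Output grid:
  Row 0: ..##  (2 black, running=2)
  Row 1: ..#.  (3 black, running=5)
  Row 2: .#.#  (2 black, running=7)
  Row 3: ..##  (2 black, running=9)
  Row 4: ..#.  (3 black, running=12)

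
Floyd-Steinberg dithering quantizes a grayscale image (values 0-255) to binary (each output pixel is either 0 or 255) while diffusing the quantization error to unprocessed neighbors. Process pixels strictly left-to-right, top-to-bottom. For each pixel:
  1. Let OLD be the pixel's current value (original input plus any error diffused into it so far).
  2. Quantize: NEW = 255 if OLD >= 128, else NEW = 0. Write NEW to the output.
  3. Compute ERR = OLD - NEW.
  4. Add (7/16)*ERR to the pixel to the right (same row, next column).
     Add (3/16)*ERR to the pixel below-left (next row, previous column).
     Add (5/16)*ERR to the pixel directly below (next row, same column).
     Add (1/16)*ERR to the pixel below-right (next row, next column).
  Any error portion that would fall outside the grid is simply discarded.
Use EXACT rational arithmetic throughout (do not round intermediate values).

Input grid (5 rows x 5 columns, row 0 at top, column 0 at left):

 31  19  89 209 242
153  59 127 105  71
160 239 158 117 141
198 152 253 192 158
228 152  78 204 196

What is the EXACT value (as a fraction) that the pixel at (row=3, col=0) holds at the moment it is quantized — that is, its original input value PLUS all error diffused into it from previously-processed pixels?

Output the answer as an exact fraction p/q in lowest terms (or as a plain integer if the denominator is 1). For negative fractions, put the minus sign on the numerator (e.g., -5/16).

Answer: 2523064687/16777216

Derivation:
(0,0): OLD=31 → NEW=0, ERR=31
(0,1): OLD=521/16 → NEW=0, ERR=521/16
(0,2): OLD=26431/256 → NEW=0, ERR=26431/256
(0,3): OLD=1041081/4096 → NEW=255, ERR=-3399/4096
(0,4): OLD=15835919/65536 → NEW=255, ERR=-875761/65536
(1,0): OLD=43211/256 → NEW=255, ERR=-22069/256
(1,1): OLD=108045/2048 → NEW=0, ERR=108045/2048
(1,2): OLD=12073361/65536 → NEW=255, ERR=-4638319/65536
(1,3): OLD=20374845/262144 → NEW=0, ERR=20374845/262144
(1,4): OLD=422686743/4194304 → NEW=0, ERR=422686743/4194304
(2,0): OLD=4684255/32768 → NEW=255, ERR=-3671585/32768
(2,1): OLD=196930053/1048576 → NEW=255, ERR=-70456827/1048576
(2,2): OLD=2086353999/16777216 → NEW=0, ERR=2086353999/16777216
(2,3): OLD=56416207997/268435456 → NEW=255, ERR=-12034833283/268435456
(2,4): OLD=677470154795/4294967296 → NEW=255, ERR=-417746505685/4294967296
(3,0): OLD=2523064687/16777216 → NEW=255, ERR=-1755125393/16777216
Target (3,0): original=198, with diffused error = 2523064687/16777216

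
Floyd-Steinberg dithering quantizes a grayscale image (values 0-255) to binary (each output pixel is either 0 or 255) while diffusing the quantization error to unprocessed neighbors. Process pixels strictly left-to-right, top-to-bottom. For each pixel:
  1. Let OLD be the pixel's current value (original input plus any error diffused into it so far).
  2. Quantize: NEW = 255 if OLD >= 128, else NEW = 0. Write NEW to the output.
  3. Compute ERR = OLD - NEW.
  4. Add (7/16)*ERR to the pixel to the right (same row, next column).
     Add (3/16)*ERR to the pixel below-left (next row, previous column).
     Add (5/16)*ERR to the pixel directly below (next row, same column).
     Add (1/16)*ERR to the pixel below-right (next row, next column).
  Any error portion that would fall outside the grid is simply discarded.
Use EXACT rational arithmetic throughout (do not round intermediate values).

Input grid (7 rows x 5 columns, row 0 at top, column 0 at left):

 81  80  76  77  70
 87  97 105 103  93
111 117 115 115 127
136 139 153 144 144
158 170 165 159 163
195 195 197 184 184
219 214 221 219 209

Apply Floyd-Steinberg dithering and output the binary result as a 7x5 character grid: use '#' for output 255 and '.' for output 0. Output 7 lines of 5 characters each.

Answer: ...#.
#.#..
.#.#.
#.#.#
#.##.
#####
##.##

Derivation:
(0,0): OLD=81 → NEW=0, ERR=81
(0,1): OLD=1847/16 → NEW=0, ERR=1847/16
(0,2): OLD=32385/256 → NEW=0, ERR=32385/256
(0,3): OLD=542087/4096 → NEW=255, ERR=-502393/4096
(0,4): OLD=1070769/65536 → NEW=0, ERR=1070769/65536
(1,0): OLD=34293/256 → NEW=255, ERR=-30987/256
(1,1): OLD=223027/2048 → NEW=0, ERR=223027/2048
(1,2): OLD=11560111/65536 → NEW=255, ERR=-5151569/65536
(1,3): OLD=10813443/262144 → NEW=0, ERR=10813443/262144
(1,4): OLD=455026601/4194304 → NEW=0, ERR=455026601/4194304
(2,0): OLD=3066849/32768 → NEW=0, ERR=3066849/32768
(2,1): OLD=177916219/1048576 → NEW=255, ERR=-89470661/1048576
(2,2): OLD=1134910833/16777216 → NEW=0, ERR=1134910833/16777216
(2,3): OLD=46416272579/268435456 → NEW=255, ERR=-22034768701/268435456
(2,4): OLD=547898943637/4294967296 → NEW=0, ERR=547898943637/4294967296
(3,0): OLD=2503985233/16777216 → NEW=255, ERR=-1774204847/16777216
(3,1): OLD=11355200381/134217728 → NEW=0, ERR=11355200381/134217728
(3,2): OLD=817886872943/4294967296 → NEW=255, ERR=-277329787537/4294967296
(3,3): OLD=1015718580663/8589934592 → NEW=0, ERR=1015718580663/8589934592
(3,4): OLD=31675116202547/137438953472 → NEW=255, ERR=-3371816932813/137438953472
(4,0): OLD=302399823647/2147483648 → NEW=255, ERR=-245208506593/2147483648
(4,1): OLD=8780038210335/68719476736 → NEW=0, ERR=8780038210335/68719476736
(4,2): OLD=250884411583409/1099511627776 → NEW=255, ERR=-29491053499471/1099511627776
(4,3): OLD=3088860066193183/17592186044416 → NEW=255, ERR=-1397147375132897/17592186044416
(4,4): OLD=36022618394104153/281474976710656 → NEW=0, ERR=36022618394104153/281474976710656
(5,0): OLD=201511520992445/1099511627776 → NEW=255, ERR=-78863944090435/1099511627776
(5,1): OLD=1683405905490423/8796093022208 → NEW=255, ERR=-559597815172617/8796093022208
(5,2): OLD=43313164376071983/281474976710656 → NEW=255, ERR=-28462954685145297/281474976710656
(5,3): OLD=154542001028992577/1125899906842624 → NEW=255, ERR=-132562475215876543/1125899906842624
(5,4): OLD=3017746935107126907/18014398509481984 → NEW=255, ERR=-1575924684810779013/18014398509481984
(6,0): OLD=25988158740681581/140737488355328 → NEW=255, ERR=-9899900789927059/140737488355328
(6,1): OLD=630058025028101347/4503599627370496 → NEW=255, ERR=-518359879951375133/4503599627370496
(6,2): OLD=8141908963951925745/72057594037927936 → NEW=0, ERR=8141908963951925745/72057594037927936
(6,3): OLD=240865567570355930011/1152921504606846976 → NEW=255, ERR=-53129416104390048869/1152921504606846976
(6,4): OLD=2843423724914059081469/18446744073709551616 → NEW=255, ERR=-1860496013881876580611/18446744073709551616
Row 0: ...#.
Row 1: #.#..
Row 2: .#.#.
Row 3: #.#.#
Row 4: #.##.
Row 5: #####
Row 6: ##.##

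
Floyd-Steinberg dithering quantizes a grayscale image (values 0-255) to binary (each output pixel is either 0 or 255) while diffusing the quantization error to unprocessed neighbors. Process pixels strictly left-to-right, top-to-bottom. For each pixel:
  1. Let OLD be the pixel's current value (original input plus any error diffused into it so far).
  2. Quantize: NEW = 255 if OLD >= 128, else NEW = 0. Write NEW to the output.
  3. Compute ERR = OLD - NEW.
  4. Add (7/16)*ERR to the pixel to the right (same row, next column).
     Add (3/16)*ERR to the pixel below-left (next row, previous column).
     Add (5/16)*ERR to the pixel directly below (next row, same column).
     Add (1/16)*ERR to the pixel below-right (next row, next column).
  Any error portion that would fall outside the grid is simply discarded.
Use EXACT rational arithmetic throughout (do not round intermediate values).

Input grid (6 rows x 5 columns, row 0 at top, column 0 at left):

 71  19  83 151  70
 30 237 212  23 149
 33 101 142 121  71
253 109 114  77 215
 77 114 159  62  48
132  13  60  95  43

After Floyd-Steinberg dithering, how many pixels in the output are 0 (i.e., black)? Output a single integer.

Answer: 18

Derivation:
(0,0): OLD=71 → NEW=0, ERR=71
(0,1): OLD=801/16 → NEW=0, ERR=801/16
(0,2): OLD=26855/256 → NEW=0, ERR=26855/256
(0,3): OLD=806481/4096 → NEW=255, ERR=-237999/4096
(0,4): OLD=2921527/65536 → NEW=0, ERR=2921527/65536
(1,0): OLD=15763/256 → NEW=0, ERR=15763/256
(1,1): OLD=621957/2048 → NEW=255, ERR=99717/2048
(1,2): OLD=16929129/65536 → NEW=255, ERR=217449/65536
(1,3): OLD=5559733/262144 → NEW=0, ERR=5559733/262144
(1,4): OLD=707068031/4194304 → NEW=255, ERR=-362479489/4194304
(2,0): OLD=2011015/32768 → NEW=0, ERR=2011015/32768
(2,1): OLD=154702781/1048576 → NEW=255, ERR=-112684099/1048576
(2,2): OLD=1728743799/16777216 → NEW=0, ERR=1728743799/16777216
(2,3): OLD=42066924405/268435456 → NEW=255, ERR=-26384116875/268435456
(2,4): OLD=9953590003/4294967296 → NEW=0, ERR=9953590003/4294967296
(3,0): OLD=4228345751/16777216 → NEW=255, ERR=-49844329/16777216
(3,1): OLD=13055848779/134217728 → NEW=0, ERR=13055848779/134217728
(3,2): OLD=702708178601/4294967296 → NEW=255, ERR=-392508481879/4294967296
(3,3): OLD=113191271009/8589934592 → NEW=0, ERR=113191271009/8589934592
(3,4): OLD=29596958053573/137438953472 → NEW=255, ERR=-5449975081787/137438953472
(4,0): OLD=202530014073/2147483648 → NEW=0, ERR=202530014073/2147483648
(4,1): OLD=11568090755705/68719476736 → NEW=255, ERR=-5955375811975/68719476736
(4,2): OLD=111135224661303/1099511627776 → NEW=0, ERR=111135224661303/1099511627776
(4,3): OLD=1709822947504761/17592186044416 → NEW=0, ERR=1709822947504761/17592186044416
(4,4): OLD=22223391185327567/281474976710656 → NEW=0, ERR=22223391185327567/281474976710656
(5,0): OLD=159674209682187/1099511627776 → NEW=255, ERR=-120701255400693/1099511627776
(5,1): OLD=-327769696498079/8796093022208 → NEW=0, ERR=-327769696498079/8796093022208
(5,2): OLD=24795433459219177/281474976710656 → NEW=0, ERR=24795433459219177/281474976710656
(5,3): OLD=208329156421097127/1125899906842624 → NEW=255, ERR=-78775319823771993/1125899906842624
(5,4): OLD=777088389488177405/18014398509481984 → NEW=0, ERR=777088389488177405/18014398509481984
Output grid:
  Row 0: ...#.  (4 black, running=4)
  Row 1: .##.#  (2 black, running=6)
  Row 2: .#.#.  (3 black, running=9)
  Row 3: #.#.#  (2 black, running=11)
  Row 4: .#...  (4 black, running=15)
  Row 5: #..#.  (3 black, running=18)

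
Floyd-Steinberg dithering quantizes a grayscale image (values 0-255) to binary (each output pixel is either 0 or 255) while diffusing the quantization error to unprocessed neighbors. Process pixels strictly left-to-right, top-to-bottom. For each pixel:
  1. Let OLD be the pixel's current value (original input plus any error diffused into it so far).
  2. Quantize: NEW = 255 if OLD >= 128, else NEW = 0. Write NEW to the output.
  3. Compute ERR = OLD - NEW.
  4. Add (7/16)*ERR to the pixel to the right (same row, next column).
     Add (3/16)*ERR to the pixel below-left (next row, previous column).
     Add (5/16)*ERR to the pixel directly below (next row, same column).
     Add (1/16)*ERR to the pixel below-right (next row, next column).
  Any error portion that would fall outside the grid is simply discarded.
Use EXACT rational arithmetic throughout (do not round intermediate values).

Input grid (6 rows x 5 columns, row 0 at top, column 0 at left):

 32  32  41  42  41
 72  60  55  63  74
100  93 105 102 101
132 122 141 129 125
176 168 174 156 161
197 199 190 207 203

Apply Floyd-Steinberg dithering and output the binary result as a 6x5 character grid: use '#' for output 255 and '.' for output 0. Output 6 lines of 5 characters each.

(0,0): OLD=32 → NEW=0, ERR=32
(0,1): OLD=46 → NEW=0, ERR=46
(0,2): OLD=489/8 → NEW=0, ERR=489/8
(0,3): OLD=8799/128 → NEW=0, ERR=8799/128
(0,4): OLD=145561/2048 → NEW=0, ERR=145561/2048
(1,0): OLD=725/8 → NEW=0, ERR=725/8
(1,1): OLD=8159/64 → NEW=0, ERR=8159/64
(1,2): OLD=298271/2048 → NEW=255, ERR=-223969/2048
(1,3): OLD=440597/8192 → NEW=0, ERR=440597/8192
(1,4): OLD=16257863/131072 → NEW=0, ERR=16257863/131072
(2,0): OLD=155877/1024 → NEW=255, ERR=-105243/1024
(2,1): OLD=2393155/32768 → NEW=0, ERR=2393155/32768
(2,2): OLD=63349377/524288 → NEW=0, ERR=63349377/524288
(2,3): OLD=1577832987/8388608 → NEW=255, ERR=-561262053/8388608
(2,4): OLD=15280843645/134217728 → NEW=0, ERR=15280843645/134217728
(3,0): OLD=59546601/524288 → NEW=0, ERR=59546601/524288
(3,1): OLD=883926249/4194304 → NEW=255, ERR=-185621271/4194304
(3,2): OLD=20322813535/134217728 → NEW=255, ERR=-13902707105/134217728
(3,3): OLD=1538011313/16777216 → NEW=0, ERR=1538011313/16777216
(3,4): OLD=421988114905/2147483648 → NEW=255, ERR=-125620215335/2147483648
(4,0): OLD=13636160291/67108864 → NEW=255, ERR=-3476600029/67108864
(4,1): OLD=255941257639/2147483648 → NEW=0, ERR=255941257639/2147483648
(4,2): OLD=7153524964545/34359738368 → NEW=255, ERR=-1608208319295/34359738368
(4,3): OLD=80664821221623/549755813888 → NEW=255, ERR=-59522911319817/549755813888
(4,4): OLD=889114276412353/8796093022208 → NEW=0, ERR=889114276412353/8796093022208
(5,0): OLD=6980436226773/34359738368 → NEW=255, ERR=-1781297057067/34359738368
(5,1): OLD=55401492001315/274877906944 → NEW=255, ERR=-14692374269405/274877906944
(5,2): OLD=1223859996900383/8796093022208 → NEW=255, ERR=-1019143723762657/8796093022208
(5,3): OLD=4873115654281619/35184372088832 → NEW=255, ERR=-4098899228370541/35184372088832
(5,4): OLD=99559365149711321/562949953421312 → NEW=255, ERR=-43992872972723239/562949953421312
Row 0: .....
Row 1: ..#..
Row 2: #..#.
Row 3: .##.#
Row 4: #.##.
Row 5: #####

Answer: .....
..#..
#..#.
.##.#
#.##.
#####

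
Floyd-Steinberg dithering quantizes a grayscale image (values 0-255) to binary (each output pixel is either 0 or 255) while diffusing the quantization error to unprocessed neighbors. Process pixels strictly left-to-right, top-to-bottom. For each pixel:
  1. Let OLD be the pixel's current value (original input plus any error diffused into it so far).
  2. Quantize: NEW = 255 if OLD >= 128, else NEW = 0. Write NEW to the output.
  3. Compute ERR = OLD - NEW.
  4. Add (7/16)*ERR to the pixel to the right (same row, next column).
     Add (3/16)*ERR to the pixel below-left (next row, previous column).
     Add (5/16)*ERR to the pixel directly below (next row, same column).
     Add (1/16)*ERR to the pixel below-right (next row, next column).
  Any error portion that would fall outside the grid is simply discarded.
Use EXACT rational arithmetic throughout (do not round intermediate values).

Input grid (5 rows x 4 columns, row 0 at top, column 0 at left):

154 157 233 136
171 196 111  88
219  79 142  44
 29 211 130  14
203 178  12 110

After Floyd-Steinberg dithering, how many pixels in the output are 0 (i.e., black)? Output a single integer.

Answer: 9

Derivation:
(0,0): OLD=154 → NEW=255, ERR=-101
(0,1): OLD=1805/16 → NEW=0, ERR=1805/16
(0,2): OLD=72283/256 → NEW=255, ERR=7003/256
(0,3): OLD=606077/4096 → NEW=255, ERR=-438403/4096
(1,0): OLD=41111/256 → NEW=255, ERR=-24169/256
(1,1): OLD=386593/2048 → NEW=255, ERR=-135647/2048
(1,2): OLD=5082549/65536 → NEW=0, ERR=5082549/65536
(1,3): OLD=94573059/1048576 → NEW=0, ERR=94573059/1048576
(2,0): OLD=5802491/32768 → NEW=255, ERR=-2553349/32768
(2,1): OLD=34447481/1048576 → NEW=0, ERR=34447481/1048576
(2,2): OLD=405546109/2097152 → NEW=255, ERR=-129227651/2097152
(2,3): OLD=1680173609/33554432 → NEW=0, ERR=1680173609/33554432
(3,0): OLD=181345867/16777216 → NEW=0, ERR=181345867/16777216
(3,1): OLD=56256322453/268435456 → NEW=255, ERR=-12194718827/268435456
(3,2): OLD=439419741803/4294967296 → NEW=0, ERR=439419741803/4294967296
(3,3): OLD=4848663747437/68719476736 → NEW=0, ERR=4848663747437/68719476736
(4,0): OLD=849801873967/4294967296 → NEW=255, ERR=-245414786513/4294967296
(4,1): OLD=5451634807309/34359738368 → NEW=255, ERR=-3310098476531/34359738368
(4,2): OLD=13430483428717/1099511627776 → NEW=0, ERR=13430483428717/1099511627776
(4,3): OLD=2529538402583307/17592186044416 → NEW=255, ERR=-1956469038742773/17592186044416
Output grid:
  Row 0: #.##  (1 black, running=1)
  Row 1: ##..  (2 black, running=3)
  Row 2: #.#.  (2 black, running=5)
  Row 3: .#..  (3 black, running=8)
  Row 4: ##.#  (1 black, running=9)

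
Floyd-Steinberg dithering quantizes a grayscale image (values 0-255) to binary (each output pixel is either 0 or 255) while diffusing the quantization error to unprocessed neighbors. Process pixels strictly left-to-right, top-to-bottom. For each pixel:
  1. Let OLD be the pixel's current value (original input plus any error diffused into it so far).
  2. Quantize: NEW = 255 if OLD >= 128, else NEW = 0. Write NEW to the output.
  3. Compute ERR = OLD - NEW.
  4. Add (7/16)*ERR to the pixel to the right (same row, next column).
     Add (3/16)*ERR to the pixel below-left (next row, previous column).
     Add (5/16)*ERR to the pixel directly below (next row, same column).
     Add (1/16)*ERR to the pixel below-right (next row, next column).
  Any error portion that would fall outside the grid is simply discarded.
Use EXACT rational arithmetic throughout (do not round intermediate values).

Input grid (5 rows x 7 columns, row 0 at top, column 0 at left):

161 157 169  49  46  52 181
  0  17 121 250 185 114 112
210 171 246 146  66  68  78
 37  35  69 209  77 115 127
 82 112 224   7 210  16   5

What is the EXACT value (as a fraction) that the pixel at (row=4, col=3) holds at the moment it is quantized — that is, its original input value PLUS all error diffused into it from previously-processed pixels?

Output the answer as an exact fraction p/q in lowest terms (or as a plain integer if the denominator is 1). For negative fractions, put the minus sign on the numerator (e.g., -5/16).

Answer: -86145996849129/2199023255552

Derivation:
(0,0): OLD=161 → NEW=255, ERR=-94
(0,1): OLD=927/8 → NEW=0, ERR=927/8
(0,2): OLD=28121/128 → NEW=255, ERR=-4519/128
(0,3): OLD=68719/2048 → NEW=0, ERR=68719/2048
(0,4): OLD=1988361/32768 → NEW=0, ERR=1988361/32768
(0,5): OLD=41181503/524288 → NEW=0, ERR=41181503/524288
(0,6): OLD=1806608569/8388608 → NEW=255, ERR=-332486471/8388608
(1,0): OLD=-979/128 → NEW=0, ERR=-979/128
(1,1): OLD=38267/1024 → NEW=0, ERR=38267/1024
(1,2): OLD=4582615/32768 → NEW=255, ERR=-3773225/32768
(1,3): OLD=28741291/131072 → NEW=255, ERR=-4682069/131072
(1,4): OLD=1721000001/8388608 → NEW=255, ERR=-418095039/8388608
(1,5): OLD=7590118481/67108864 → NEW=0, ERR=7590118481/67108864
(1,6): OLD=165361687199/1073741824 → NEW=255, ERR=-108442477921/1073741824
(2,0): OLD=3516281/16384 → NEW=255, ERR=-661639/16384
(2,1): OLD=74942723/524288 → NEW=255, ERR=-58750717/524288
(2,2): OLD=1313892425/8388608 → NEW=255, ERR=-825202615/8388608
(2,3): OLD=5050438593/67108864 → NEW=0, ERR=5050438593/67108864
(2,4): OLD=54934682545/536870912 → NEW=0, ERR=54934682545/536870912
(2,5): OLD=2165682539867/17179869184 → NEW=0, ERR=2165682539867/17179869184
(2,6): OLD=29867926618157/274877906944 → NEW=0, ERR=29867926618157/274877906944
(3,0): OLD=28264105/8388608 → NEW=0, ERR=28264105/8388608
(3,1): OLD=-1309477579/67108864 → NEW=0, ERR=-1309477579/67108864
(3,2): OLD=19772481103/536870912 → NEW=0, ERR=19772481103/536870912
(3,3): OLD=561928080361/2147483648 → NEW=255, ERR=14319750121/2147483648
(3,4): OLD=38547013948073/274877906944 → NEW=255, ERR=-31546852322647/274877906944
(3,5): OLD=287966161512651/2199023255552 → NEW=255, ERR=-272784768653109/2199023255552
(3,6): OLD=4030846304539157/35184372088832 → NEW=0, ERR=4030846304539157/35184372088832
(4,0): OLD=85248961031/1073741824 → NEW=0, ERR=85248961031/1073741824
(4,1): OLD=2538382561563/17179869184 → NEW=255, ERR=-1842484080357/17179869184
(4,2): OLD=51847307312117/274877906944 → NEW=255, ERR=-18246558958603/274877906944
(4,3): OLD=-86145996849129/2199023255552 → NEW=0, ERR=-86145996849129/2199023255552
Target (4,3): original=7, with diffused error = -86145996849129/2199023255552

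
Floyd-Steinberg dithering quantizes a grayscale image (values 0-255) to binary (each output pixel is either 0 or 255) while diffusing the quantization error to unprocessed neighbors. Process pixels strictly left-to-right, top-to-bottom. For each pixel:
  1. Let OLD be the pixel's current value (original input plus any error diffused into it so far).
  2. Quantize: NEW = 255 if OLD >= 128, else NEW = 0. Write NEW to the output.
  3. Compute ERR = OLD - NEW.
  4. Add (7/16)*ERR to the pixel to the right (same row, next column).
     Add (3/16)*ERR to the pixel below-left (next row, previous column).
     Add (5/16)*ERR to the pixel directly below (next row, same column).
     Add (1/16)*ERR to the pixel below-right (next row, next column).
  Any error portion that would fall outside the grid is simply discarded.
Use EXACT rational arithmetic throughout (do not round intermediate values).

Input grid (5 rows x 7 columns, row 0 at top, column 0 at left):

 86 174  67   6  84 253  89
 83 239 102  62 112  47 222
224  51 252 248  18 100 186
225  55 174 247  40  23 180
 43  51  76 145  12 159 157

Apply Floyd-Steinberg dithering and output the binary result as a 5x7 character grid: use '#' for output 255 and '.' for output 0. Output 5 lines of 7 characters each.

(0,0): OLD=86 → NEW=0, ERR=86
(0,1): OLD=1693/8 → NEW=255, ERR=-347/8
(0,2): OLD=6147/128 → NEW=0, ERR=6147/128
(0,3): OLD=55317/2048 → NEW=0, ERR=55317/2048
(0,4): OLD=3139731/32768 → NEW=0, ERR=3139731/32768
(0,5): OLD=154622981/524288 → NEW=255, ERR=20929541/524288
(0,6): OLD=893092899/8388608 → NEW=0, ERR=893092899/8388608
(1,0): OLD=13023/128 → NEW=0, ERR=13023/128
(1,1): OLD=291161/1024 → NEW=255, ERR=30041/1024
(1,2): OLD=4331789/32768 → NEW=255, ERR=-4024051/32768
(1,3): OLD=4938921/131072 → NEW=0, ERR=4938921/131072
(1,4): OLD=1405942139/8388608 → NEW=255, ERR=-733152901/8388608
(1,5): OLD=3166788011/67108864 → NEW=0, ERR=3166788011/67108864
(1,6): OLD=298940898213/1073741824 → NEW=255, ERR=25136733093/1073741824
(2,0): OLD=4281059/16384 → NEW=255, ERR=103139/16384
(2,1): OLD=24250929/524288 → NEW=0, ERR=24250929/524288
(2,2): OLD=2036409683/8388608 → NEW=255, ERR=-102685357/8388608
(2,3): OLD=15459019003/67108864 → NEW=255, ERR=-1653741317/67108864
(2,4): OLD=-4772930421/536870912 → NEW=0, ERR=-4772930421/536870912
(2,5): OLD=1886075561337/17179869184 → NEW=0, ERR=1886075561337/17179869184
(2,6): OLD=67151455999199/274877906944 → NEW=255, ERR=-2942410271521/274877906944
(3,0): OLD=1976691827/8388608 → NEW=255, ERR=-162403213/8388608
(3,1): OLD=3964988983/67108864 → NEW=0, ERR=3964988983/67108864
(3,2): OLD=104310740469/536870912 → NEW=255, ERR=-32591342091/536870912
(3,3): OLD=451633535699/2147483648 → NEW=255, ERR=-95974794541/2147483648
(3,4): OLD=10091727822963/274877906944 → NEW=0, ERR=10091727822963/274877906944
(3,5): OLD=155706119116489/2199023255552 → NEW=0, ERR=155706119116489/2199023255552
(3,6): OLD=7546851070795479/35184372088832 → NEW=255, ERR=-1425163811856681/35184372088832
(4,0): OLD=51569736861/1073741824 → NEW=0, ERR=51569736861/1073741824
(4,1): OLD=1338024941241/17179869184 → NEW=0, ERR=1338024941241/17179869184
(4,2): OLD=23753922892535/274877906944 → NEW=0, ERR=23753922892535/274877906944
(4,3): OLD=378079376084941/2199023255552 → NEW=255, ERR=-182671554080819/2199023255552
(4,4): OLD=-41989566420873/17592186044416 → NEW=0, ERR=-41989566420873/17592186044416
(4,5): OLD=98393927919184727/562949953421312 → NEW=255, ERR=-45158310203249833/562949953421312
(4,6): OLD=1023869773116873617/9007199254740992 → NEW=0, ERR=1023869773116873617/9007199254740992
Row 0: .#...#.
Row 1: .##.#.#
Row 2: #.##..#
Row 3: #.##..#
Row 4: ...#.#.

Answer: .#...#.
.##.#.#
#.##..#
#.##..#
...#.#.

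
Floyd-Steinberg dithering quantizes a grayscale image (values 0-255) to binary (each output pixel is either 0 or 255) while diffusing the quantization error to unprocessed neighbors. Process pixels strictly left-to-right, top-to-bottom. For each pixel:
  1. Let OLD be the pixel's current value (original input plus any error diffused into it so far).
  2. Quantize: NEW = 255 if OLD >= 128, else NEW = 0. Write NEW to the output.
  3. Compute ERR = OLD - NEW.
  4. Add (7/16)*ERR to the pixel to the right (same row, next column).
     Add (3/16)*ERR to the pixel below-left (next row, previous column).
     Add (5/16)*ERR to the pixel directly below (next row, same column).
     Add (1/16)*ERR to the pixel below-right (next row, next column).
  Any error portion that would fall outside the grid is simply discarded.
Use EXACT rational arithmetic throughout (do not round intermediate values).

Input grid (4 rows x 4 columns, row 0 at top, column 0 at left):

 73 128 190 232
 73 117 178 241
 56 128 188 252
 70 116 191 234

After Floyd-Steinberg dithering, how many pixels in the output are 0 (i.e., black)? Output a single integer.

Answer: 6

Derivation:
(0,0): OLD=73 → NEW=0, ERR=73
(0,1): OLD=2559/16 → NEW=255, ERR=-1521/16
(0,2): OLD=37993/256 → NEW=255, ERR=-27287/256
(0,3): OLD=759263/4096 → NEW=255, ERR=-285217/4096
(1,0): OLD=19965/256 → NEW=0, ERR=19965/256
(1,1): OLD=217067/2048 → NEW=0, ERR=217067/2048
(1,2): OLD=11276359/65536 → NEW=255, ERR=-5435321/65536
(1,3): OLD=184856737/1048576 → NEW=255, ERR=-82530143/1048576
(2,0): OLD=3284809/32768 → NEW=0, ERR=3284809/32768
(2,1): OLD=203740851/1048576 → NEW=255, ERR=-63646029/1048576
(2,2): OLD=267164575/2097152 → NEW=0, ERR=267164575/2097152
(2,3): OLD=9326637187/33554432 → NEW=255, ERR=770257027/33554432
(3,0): OLD=1509036473/16777216 → NEW=0, ERR=1509036473/16777216
(3,1): OLD=44703857895/268435456 → NEW=255, ERR=-23747183385/268435456
(3,2): OLD=827286583065/4294967296 → NEW=255, ERR=-267930077415/4294967296
(3,3): OLD=15244964561199/68719476736 → NEW=255, ERR=-2278502006481/68719476736
Output grid:
  Row 0: .###  (1 black, running=1)
  Row 1: ..##  (2 black, running=3)
  Row 2: .#.#  (2 black, running=5)
  Row 3: .###  (1 black, running=6)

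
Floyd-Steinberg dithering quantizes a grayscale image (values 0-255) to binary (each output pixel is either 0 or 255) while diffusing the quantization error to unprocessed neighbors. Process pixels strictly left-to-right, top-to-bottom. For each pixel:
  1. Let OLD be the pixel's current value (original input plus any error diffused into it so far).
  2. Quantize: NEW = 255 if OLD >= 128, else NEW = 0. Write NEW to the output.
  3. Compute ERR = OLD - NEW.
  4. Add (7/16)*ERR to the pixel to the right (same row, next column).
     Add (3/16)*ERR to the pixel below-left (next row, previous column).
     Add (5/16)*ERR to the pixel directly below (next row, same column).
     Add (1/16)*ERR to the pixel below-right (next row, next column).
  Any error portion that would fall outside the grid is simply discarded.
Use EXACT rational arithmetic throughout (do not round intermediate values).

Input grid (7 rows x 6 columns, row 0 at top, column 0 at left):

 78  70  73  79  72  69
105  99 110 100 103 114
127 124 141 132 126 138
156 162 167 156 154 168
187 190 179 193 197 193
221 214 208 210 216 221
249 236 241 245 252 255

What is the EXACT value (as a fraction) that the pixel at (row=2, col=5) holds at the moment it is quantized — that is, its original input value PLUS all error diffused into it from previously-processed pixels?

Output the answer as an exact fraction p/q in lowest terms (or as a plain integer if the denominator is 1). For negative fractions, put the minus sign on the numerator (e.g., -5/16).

Answer: 6371778513947/34359738368

Derivation:
(0,0): OLD=78 → NEW=0, ERR=78
(0,1): OLD=833/8 → NEW=0, ERR=833/8
(0,2): OLD=15175/128 → NEW=0, ERR=15175/128
(0,3): OLD=268017/2048 → NEW=255, ERR=-254223/2048
(0,4): OLD=579735/32768 → NEW=0, ERR=579735/32768
(0,5): OLD=40234017/524288 → NEW=0, ERR=40234017/524288
(1,0): OLD=19059/128 → NEW=255, ERR=-13581/128
(1,1): OLD=114917/1024 → NEW=0, ERR=114917/1024
(1,2): OLD=5877897/32768 → NEW=255, ERR=-2477943/32768
(1,3): OLD=5092341/131072 → NEW=0, ERR=5092341/131072
(1,4): OLD=1108611935/8388608 → NEW=255, ERR=-1030483105/8388608
(1,5): OLD=11454572777/134217728 → NEW=0, ERR=11454572777/134217728
(2,0): OLD=1882279/16384 → NEW=0, ERR=1882279/16384
(2,1): OLD=98839773/524288 → NEW=255, ERR=-34853667/524288
(2,2): OLD=860528215/8388608 → NEW=0, ERR=860528215/8388608
(2,3): OLD=10822091999/67108864 → NEW=255, ERR=-6290668321/67108864
(2,4): OLD=139653210269/2147483648 → NEW=0, ERR=139653210269/2147483648
(2,5): OLD=6371778513947/34359738368 → NEW=255, ERR=-2389954769893/34359738368
Target (2,5): original=138, with diffused error = 6371778513947/34359738368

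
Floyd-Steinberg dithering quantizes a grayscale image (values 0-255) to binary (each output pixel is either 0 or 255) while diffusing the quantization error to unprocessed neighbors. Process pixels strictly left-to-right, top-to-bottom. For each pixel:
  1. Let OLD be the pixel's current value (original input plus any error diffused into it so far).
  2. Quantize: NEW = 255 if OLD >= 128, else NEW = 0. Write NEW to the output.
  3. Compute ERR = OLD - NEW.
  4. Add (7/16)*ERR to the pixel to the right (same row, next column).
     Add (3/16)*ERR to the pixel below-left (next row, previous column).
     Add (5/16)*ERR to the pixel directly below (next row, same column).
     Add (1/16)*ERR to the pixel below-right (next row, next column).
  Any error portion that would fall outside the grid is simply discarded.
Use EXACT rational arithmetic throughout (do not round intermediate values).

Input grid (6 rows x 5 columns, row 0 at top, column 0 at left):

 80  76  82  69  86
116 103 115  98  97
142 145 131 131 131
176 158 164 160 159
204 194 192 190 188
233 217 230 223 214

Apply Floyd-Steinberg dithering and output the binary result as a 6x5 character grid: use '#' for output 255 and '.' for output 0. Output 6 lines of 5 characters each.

(0,0): OLD=80 → NEW=0, ERR=80
(0,1): OLD=111 → NEW=0, ERR=111
(0,2): OLD=2089/16 → NEW=255, ERR=-1991/16
(0,3): OLD=3727/256 → NEW=0, ERR=3727/256
(0,4): OLD=378345/4096 → NEW=0, ERR=378345/4096
(1,0): OLD=2589/16 → NEW=255, ERR=-1491/16
(1,1): OLD=10059/128 → NEW=0, ERR=10059/128
(1,2): OLD=492183/4096 → NEW=0, ERR=492183/4096
(1,3): OLD=2697827/16384 → NEW=255, ERR=-1480093/16384
(1,4): OLD=22872745/262144 → NEW=0, ERR=22872745/262144
(2,0): OLD=261353/2048 → NEW=0, ERR=261353/2048
(2,1): OLD=15865955/65536 → NEW=255, ERR=-845725/65536
(2,2): OLD=158207113/1048576 → NEW=255, ERR=-109179767/1048576
(2,3): OLD=1360398955/16777216 → NEW=0, ERR=1360398955/16777216
(2,4): OLD=50491500589/268435456 → NEW=255, ERR=-17959540691/268435456
(3,0): OLD=223828681/1048576 → NEW=255, ERR=-43558199/1048576
(3,1): OLD=1042254085/8388608 → NEW=0, ERR=1042254085/8388608
(3,2): OLD=53745281879/268435456 → NEW=255, ERR=-14705759401/268435456
(3,3): OLD=76407215691/536870912 → NEW=255, ERR=-60494866869/536870912
(3,4): OLD=806272891695/8589934592 → NEW=0, ERR=806272891695/8589934592
(4,0): OLD=28764850807/134217728 → NEW=255, ERR=-5460669833/134217728
(4,1): OLD=868266754215/4294967296 → NEW=255, ERR=-226949906265/4294967296
(4,2): OLD=9510786724041/68719476736 → NEW=255, ERR=-8012679843639/68719476736
(4,3): OLD=129687610569831/1099511627776 → NEW=0, ERR=129687610569831/1099511627776
(4,4): OLD=4607265413676113/17592186044416 → NEW=255, ERR=121257972350033/17592186044416
(5,0): OLD=14457081187413/68719476736 → NEW=255, ERR=-3066385380267/68719476736
(5,1): OLD=86069715289455/549755813888 → NEW=255, ERR=-54118017251985/549755813888
(5,2): OLD=2978499816902423/17592186044416 → NEW=255, ERR=-1507507624423657/17592186044416
(5,3): OLD=15225975789543921/70368744177664 → NEW=255, ERR=-2718053975760399/70368744177664
(5,4): OLD=232641368757468587/1125899906842624 → NEW=255, ERR=-54463107487400533/1125899906842624
Row 0: ..#..
Row 1: #..#.
Row 2: .##.#
Row 3: #.##.
Row 4: ###.#
Row 5: #####

Answer: ..#..
#..#.
.##.#
#.##.
###.#
#####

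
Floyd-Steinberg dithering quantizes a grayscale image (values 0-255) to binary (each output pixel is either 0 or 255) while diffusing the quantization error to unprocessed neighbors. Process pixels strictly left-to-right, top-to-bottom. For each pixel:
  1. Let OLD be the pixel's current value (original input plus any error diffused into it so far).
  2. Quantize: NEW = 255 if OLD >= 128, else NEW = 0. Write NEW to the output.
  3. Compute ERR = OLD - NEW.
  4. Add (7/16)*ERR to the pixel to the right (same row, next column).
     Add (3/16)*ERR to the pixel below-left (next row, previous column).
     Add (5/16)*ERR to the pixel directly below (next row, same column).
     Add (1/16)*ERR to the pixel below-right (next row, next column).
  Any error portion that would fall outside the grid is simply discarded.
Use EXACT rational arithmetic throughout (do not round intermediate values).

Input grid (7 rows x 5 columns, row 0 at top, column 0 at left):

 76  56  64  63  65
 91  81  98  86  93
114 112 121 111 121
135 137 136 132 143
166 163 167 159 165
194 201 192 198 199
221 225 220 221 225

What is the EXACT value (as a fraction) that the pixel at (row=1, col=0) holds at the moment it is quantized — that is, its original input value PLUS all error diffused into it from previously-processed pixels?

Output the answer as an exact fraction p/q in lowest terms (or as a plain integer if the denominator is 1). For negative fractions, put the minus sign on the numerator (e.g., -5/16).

Answer: 8415/64

Derivation:
(0,0): OLD=76 → NEW=0, ERR=76
(0,1): OLD=357/4 → NEW=0, ERR=357/4
(0,2): OLD=6595/64 → NEW=0, ERR=6595/64
(0,3): OLD=110677/1024 → NEW=0, ERR=110677/1024
(0,4): OLD=1839699/16384 → NEW=0, ERR=1839699/16384
(1,0): OLD=8415/64 → NEW=255, ERR=-7905/64
Target (1,0): original=91, with diffused error = 8415/64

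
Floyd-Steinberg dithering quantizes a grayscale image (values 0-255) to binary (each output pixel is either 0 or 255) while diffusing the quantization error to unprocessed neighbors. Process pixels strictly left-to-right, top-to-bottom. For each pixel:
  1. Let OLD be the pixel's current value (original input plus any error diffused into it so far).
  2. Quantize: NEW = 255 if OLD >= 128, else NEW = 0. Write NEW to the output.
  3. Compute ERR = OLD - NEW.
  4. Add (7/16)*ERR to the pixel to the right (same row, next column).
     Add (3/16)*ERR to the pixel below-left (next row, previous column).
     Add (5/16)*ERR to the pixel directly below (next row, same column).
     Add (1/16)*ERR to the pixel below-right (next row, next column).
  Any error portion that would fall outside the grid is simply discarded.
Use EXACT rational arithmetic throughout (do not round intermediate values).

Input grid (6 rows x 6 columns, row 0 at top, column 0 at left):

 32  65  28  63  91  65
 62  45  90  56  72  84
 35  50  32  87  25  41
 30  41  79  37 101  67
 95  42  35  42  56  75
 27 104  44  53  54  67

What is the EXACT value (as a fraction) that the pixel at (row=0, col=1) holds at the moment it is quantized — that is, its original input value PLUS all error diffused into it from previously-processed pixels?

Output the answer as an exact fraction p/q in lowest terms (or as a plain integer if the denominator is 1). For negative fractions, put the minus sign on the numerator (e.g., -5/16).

Answer: 79

Derivation:
(0,0): OLD=32 → NEW=0, ERR=32
(0,1): OLD=79 → NEW=0, ERR=79
Target (0,1): original=65, with diffused error = 79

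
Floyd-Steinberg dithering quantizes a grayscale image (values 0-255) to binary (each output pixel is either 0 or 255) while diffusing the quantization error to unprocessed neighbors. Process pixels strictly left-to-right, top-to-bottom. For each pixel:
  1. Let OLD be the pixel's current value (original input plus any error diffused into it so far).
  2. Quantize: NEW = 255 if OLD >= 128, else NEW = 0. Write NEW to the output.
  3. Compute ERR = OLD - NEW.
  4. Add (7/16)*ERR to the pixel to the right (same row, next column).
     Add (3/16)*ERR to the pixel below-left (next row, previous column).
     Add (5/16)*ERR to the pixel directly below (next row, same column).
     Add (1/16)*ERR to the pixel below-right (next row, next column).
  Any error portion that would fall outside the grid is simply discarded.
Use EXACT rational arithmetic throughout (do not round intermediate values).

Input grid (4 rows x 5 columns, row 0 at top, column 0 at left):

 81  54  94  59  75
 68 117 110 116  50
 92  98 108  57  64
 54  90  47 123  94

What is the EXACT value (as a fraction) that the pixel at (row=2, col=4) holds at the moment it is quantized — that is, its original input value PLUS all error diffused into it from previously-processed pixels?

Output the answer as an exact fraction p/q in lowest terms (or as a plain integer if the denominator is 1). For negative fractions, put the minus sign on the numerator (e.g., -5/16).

(0,0): OLD=81 → NEW=0, ERR=81
(0,1): OLD=1431/16 → NEW=0, ERR=1431/16
(0,2): OLD=34081/256 → NEW=255, ERR=-31199/256
(0,3): OLD=23271/4096 → NEW=0, ERR=23271/4096
(0,4): OLD=5078097/65536 → NEW=0, ERR=5078097/65536
(1,0): OLD=28181/256 → NEW=0, ERR=28181/256
(1,1): OLD=359059/2048 → NEW=255, ERR=-163181/2048
(1,2): OLD=2864655/65536 → NEW=0, ERR=2864655/65536
(1,3): OLD=37699107/262144 → NEW=255, ERR=-29147613/262144
(1,4): OLD=108733193/4194304 → NEW=0, ERR=108733193/4194304
(2,0): OLD=3652353/32768 → NEW=0, ERR=3652353/32768
(2,1): OLD=143592731/1048576 → NEW=255, ERR=-123794149/1048576
(2,2): OLD=741232657/16777216 → NEW=0, ERR=741232657/16777216
(2,3): OLD=13200363427/268435456 → NEW=0, ERR=13200363427/268435456
(2,4): OLD=372227916981/4294967296 → NEW=0, ERR=372227916981/4294967296
Target (2,4): original=64, with diffused error = 372227916981/4294967296

Answer: 372227916981/4294967296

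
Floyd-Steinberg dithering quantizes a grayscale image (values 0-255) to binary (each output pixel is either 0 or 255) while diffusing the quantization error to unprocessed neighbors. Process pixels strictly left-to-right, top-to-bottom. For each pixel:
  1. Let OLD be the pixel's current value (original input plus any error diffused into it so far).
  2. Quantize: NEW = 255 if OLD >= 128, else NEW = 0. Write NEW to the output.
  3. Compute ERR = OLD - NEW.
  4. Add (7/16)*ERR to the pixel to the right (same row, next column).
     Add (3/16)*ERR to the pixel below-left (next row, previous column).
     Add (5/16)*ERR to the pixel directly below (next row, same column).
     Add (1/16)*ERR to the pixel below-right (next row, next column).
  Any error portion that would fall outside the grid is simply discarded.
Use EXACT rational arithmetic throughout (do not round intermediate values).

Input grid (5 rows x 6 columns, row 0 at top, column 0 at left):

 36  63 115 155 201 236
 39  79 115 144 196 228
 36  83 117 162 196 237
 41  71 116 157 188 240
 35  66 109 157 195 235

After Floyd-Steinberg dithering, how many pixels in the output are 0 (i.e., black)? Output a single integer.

(0,0): OLD=36 → NEW=0, ERR=36
(0,1): OLD=315/4 → NEW=0, ERR=315/4
(0,2): OLD=9565/64 → NEW=255, ERR=-6755/64
(0,3): OLD=111435/1024 → NEW=0, ERR=111435/1024
(0,4): OLD=4073229/16384 → NEW=255, ERR=-104691/16384
(0,5): OLD=61133147/262144 → NEW=255, ERR=-5713573/262144
(1,0): OLD=4161/64 → NEW=0, ERR=4161/64
(1,1): OLD=58631/512 → NEW=0, ERR=58631/512
(1,2): OLD=2579539/16384 → NEW=255, ERR=-1598381/16384
(1,3): OLD=8357879/65536 → NEW=0, ERR=8357879/65536
(1,4): OLD=1059115557/4194304 → NEW=255, ERR=-10431963/4194304
(1,5): OLD=14743910515/67108864 → NEW=255, ERR=-2368849805/67108864
(2,0): OLD=637245/8192 → NEW=0, ERR=637245/8192
(2,1): OLD=36330415/262144 → NEW=255, ERR=-30516305/262144
(2,2): OLD=279562573/4194304 → NEW=0, ERR=279562573/4194304
(2,3): OLD=7531306917/33554432 → NEW=255, ERR=-1025073243/33554432
(2,4): OLD=196719733743/1073741824 → NEW=255, ERR=-77084431377/1073741824
(2,5): OLD=3339859410041/17179869184 → NEW=255, ERR=-1041007231879/17179869184
(3,0): OLD=182376749/4194304 → NEW=0, ERR=182376749/4194304
(3,1): OLD=2382509673/33554432 → NEW=0, ERR=2382509673/33554432
(3,2): OLD=41577894827/268435456 → NEW=255, ERR=-26873146453/268435456
(3,3): OLD=1621094366881/17179869184 → NEW=0, ERR=1621094366881/17179869184
(3,4): OLD=26605046683713/137438953472 → NEW=255, ERR=-8441886451647/137438953472
(3,5): OLD=417165279679535/2199023255552 → NEW=255, ERR=-143585650486225/2199023255552
(4,0): OLD=33233080899/536870912 → NEW=0, ERR=33233080899/536870912
(4,1): OLD=852273368359/8589934592 → NEW=0, ERR=852273368359/8589934592
(4,2): OLD=39377240202181/274877906944 → NEW=255, ERR=-30716626068539/274877906944
(4,3): OLD=526995048436281/4398046511104 → NEW=0, ERR=526995048436281/4398046511104
(4,4): OLD=15613654876439113/70368744177664 → NEW=255, ERR=-2330374888865207/70368744177664
(4,5): OLD=220977903944920927/1125899906842624 → NEW=255, ERR=-66126572299948193/1125899906842624
Output grid:
  Row 0: ..#.##  (3 black, running=3)
  Row 1: ..#.##  (3 black, running=6)
  Row 2: .#.###  (2 black, running=8)
  Row 3: ..#.##  (3 black, running=11)
  Row 4: ..#.##  (3 black, running=14)

Answer: 14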